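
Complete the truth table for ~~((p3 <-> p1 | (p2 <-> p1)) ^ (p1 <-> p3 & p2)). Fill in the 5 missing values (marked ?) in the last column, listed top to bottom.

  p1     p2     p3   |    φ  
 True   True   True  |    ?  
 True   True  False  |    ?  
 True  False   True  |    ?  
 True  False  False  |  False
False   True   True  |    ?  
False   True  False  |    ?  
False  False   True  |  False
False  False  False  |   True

Row p1=True, p2=True, p3=True: ((p3 <-> p1 | (p2 <-> p1)) ^ (p1 <-> p3 & p2)) = False, ~((p3 <-> p1 | (p2 <-> p1)) ^ (p1 <-> p3 & p2)) = True, so the formula = False.
Row p1=True, p2=True, p3=False: ((p3 <-> p1 | (p2 <-> p1)) ^ (p1 <-> p3 & p2)) = False, ~((p3 <-> p1 | (p2 <-> p1)) ^ (p1 <-> p3 & p2)) = True, so the formula = False.
Row p1=True, p2=False, p3=True: ((p3 <-> p1 | (p2 <-> p1)) ^ (p1 <-> p3 & p2)) = True, ~((p3 <-> p1 | (p2 <-> p1)) ^ (p1 <-> p3 & p2)) = False, so the formula = True.
Row p1=False, p2=True, p3=True: ((p3 <-> p1 | (p2 <-> p1)) ^ (p1 <-> p3 & p2)) = False, ~((p3 <-> p1 | (p2 <-> p1)) ^ (p1 <-> p3 & p2)) = True, so the formula = False.
Row p1=False, p2=True, p3=False: ((p3 <-> p1 | (p2 <-> p1)) ^ (p1 <-> p3 & p2)) = False, ~((p3 <-> p1 | (p2 <-> p1)) ^ (p1 <-> p3 & p2)) = True, so the formula = False.

False, False, True, False, False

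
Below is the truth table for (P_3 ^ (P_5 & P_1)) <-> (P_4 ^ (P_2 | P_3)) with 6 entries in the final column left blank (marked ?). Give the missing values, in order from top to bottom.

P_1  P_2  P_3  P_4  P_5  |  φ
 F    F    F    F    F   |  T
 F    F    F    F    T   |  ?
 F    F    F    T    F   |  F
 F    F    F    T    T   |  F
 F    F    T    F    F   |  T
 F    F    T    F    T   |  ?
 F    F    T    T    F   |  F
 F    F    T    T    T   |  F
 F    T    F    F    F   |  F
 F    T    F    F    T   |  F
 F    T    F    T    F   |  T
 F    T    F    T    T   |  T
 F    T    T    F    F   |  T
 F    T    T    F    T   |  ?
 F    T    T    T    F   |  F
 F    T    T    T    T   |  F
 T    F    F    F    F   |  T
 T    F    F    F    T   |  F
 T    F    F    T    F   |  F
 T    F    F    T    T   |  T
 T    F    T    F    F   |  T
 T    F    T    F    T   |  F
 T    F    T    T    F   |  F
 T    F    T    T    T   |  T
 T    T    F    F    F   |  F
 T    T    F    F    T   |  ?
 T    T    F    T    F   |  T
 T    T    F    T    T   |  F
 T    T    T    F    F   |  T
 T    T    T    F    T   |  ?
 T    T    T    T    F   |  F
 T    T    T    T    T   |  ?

T, T, T, T, F, T

Row P_1=F, P_2=F, P_3=F, P_4=F, P_5=T: (P_3 ^ (P_5 & P_1)) = F, (P_4 ^ (P_2 | P_3)) = F, so the formula = T.
Row P_1=F, P_2=F, P_3=T, P_4=F, P_5=T: (P_3 ^ (P_5 & P_1)) = T, (P_4 ^ (P_2 | P_3)) = T, so the formula = T.
Row P_1=F, P_2=T, P_3=T, P_4=F, P_5=T: (P_3 ^ (P_5 & P_1)) = T, (P_4 ^ (P_2 | P_3)) = T, so the formula = T.
Row P_1=T, P_2=T, P_3=F, P_4=F, P_5=T: (P_3 ^ (P_5 & P_1)) = T, (P_4 ^ (P_2 | P_3)) = T, so the formula = T.
Row P_1=T, P_2=T, P_3=T, P_4=F, P_5=T: (P_3 ^ (P_5 & P_1)) = F, (P_4 ^ (P_2 | P_3)) = T, so the formula = F.
Row P_1=T, P_2=T, P_3=T, P_4=T, P_5=T: (P_3 ^ (P_5 & P_1)) = F, (P_4 ^ (P_2 | P_3)) = F, so the formula = T.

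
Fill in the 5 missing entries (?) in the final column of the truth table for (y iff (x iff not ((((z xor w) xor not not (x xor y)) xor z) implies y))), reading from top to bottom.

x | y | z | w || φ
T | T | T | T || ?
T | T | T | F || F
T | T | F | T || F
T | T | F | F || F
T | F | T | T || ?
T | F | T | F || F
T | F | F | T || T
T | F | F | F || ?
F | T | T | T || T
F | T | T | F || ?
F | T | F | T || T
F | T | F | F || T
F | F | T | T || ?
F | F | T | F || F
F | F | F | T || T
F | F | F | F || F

F, T, F, T, T

Row x=T, y=T, z=T, w=T: (x iff not ((((z xor w) xor not not (x xor y)) xor z) implies y)) = F, so the formula = F.
Row x=T, y=F, z=T, w=T: (x iff not ((((z xor w) xor not not (x xor y)) xor z) implies y)) = F, so the formula = T.
Row x=T, y=F, z=F, w=F: (x iff not ((((z xor w) xor not not (x xor y)) xor z) implies y)) = T, so the formula = F.
Row x=F, y=T, z=T, w=F: (x iff not ((((z xor w) xor not not (x xor y)) xor z) implies y)) = T, so the formula = T.
Row x=F, y=F, z=T, w=T: (x iff not ((((z xor w) xor not not (x xor y)) xor z) implies y)) = F, so the formula = T.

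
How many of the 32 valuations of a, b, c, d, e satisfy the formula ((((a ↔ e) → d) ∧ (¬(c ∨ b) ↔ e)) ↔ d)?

20

a  b  c  d  e  |  φ
F  F  F  F  F  |  T
F  F  F  F  T  |  F
F  F  F  T  F  |  F
F  F  F  T  T  |  T
F  F  T  F  F  |  T
F  F  T  F  T  |  T
F  F  T  T  F  |  T
F  F  T  T  T  |  F
F  T  F  F  F  |  T
F  T  F  F  T  |  T
F  T  F  T  F  |  T
F  T  F  T  T  |  F
F  T  T  F  F  |  T
F  T  T  F  T  |  T
F  T  T  T  F  |  T
F  T  T  T  T  |  F
T  F  F  F  F  |  T
T  F  F  F  T  |  T
T  F  F  T  F  |  F
T  F  F  T  T  |  T
T  F  T  F  F  |  F
T  F  T  F  T  |  T
T  F  T  T  F  |  T
T  F  T  T  T  |  F
T  T  F  F  F  |  F
T  T  F  F  T  |  T
T  T  F  T  F  |  T
T  T  F  T  T  |  F
T  T  T  F  F  |  F
T  T  T  F  T  |  T
T  T  T  T  F  |  T
T  T  T  T  T  |  F
The formula is true on 20 of the 32 rows.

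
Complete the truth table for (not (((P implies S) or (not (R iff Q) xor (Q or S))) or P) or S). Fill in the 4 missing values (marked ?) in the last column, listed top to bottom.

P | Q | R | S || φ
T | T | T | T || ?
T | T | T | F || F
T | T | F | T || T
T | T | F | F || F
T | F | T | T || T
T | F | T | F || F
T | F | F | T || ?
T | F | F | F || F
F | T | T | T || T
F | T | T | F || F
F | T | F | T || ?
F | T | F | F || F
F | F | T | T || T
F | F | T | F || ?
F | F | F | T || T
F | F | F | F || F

T, T, T, F

Row P=T, Q=T, R=T, S=T: not (((P implies S) or (not (R iff Q) xor (Q or S))) or P) = F, so the formula = T.
Row P=T, Q=F, R=F, S=T: not (((P implies S) or (not (R iff Q) xor (Q or S))) or P) = F, so the formula = T.
Row P=F, Q=T, R=F, S=T: not (((P implies S) or (not (R iff Q) xor (Q or S))) or P) = F, so the formula = T.
Row P=F, Q=F, R=T, S=F: not (((P implies S) or (not (R iff Q) xor (Q or S))) or P) = F, so the formula = F.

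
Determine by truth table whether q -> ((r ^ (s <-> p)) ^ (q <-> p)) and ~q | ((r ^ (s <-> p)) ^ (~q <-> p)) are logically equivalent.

p | q | r | s || φ | ψ
F | F | F | F || T | T
F | F | F | T || T | T
F | F | T | F || T | T
F | F | T | T || T | T
F | T | F | F || T | F
F | T | F | T || F | T
F | T | T | F || F | T
F | T | T | T || T | F
T | F | F | F || T | T
T | F | F | T || T | T
T | F | T | F || T | T
T | F | T | T || T | T
T | T | F | F || T | F
T | T | F | T || F | T
T | T | T | F || F | T
T | T | T | T || T | F
The columns differ at p=F, q=T, r=F, s=F (φ=T, ψ=F), so they are not equivalent.

not equivalent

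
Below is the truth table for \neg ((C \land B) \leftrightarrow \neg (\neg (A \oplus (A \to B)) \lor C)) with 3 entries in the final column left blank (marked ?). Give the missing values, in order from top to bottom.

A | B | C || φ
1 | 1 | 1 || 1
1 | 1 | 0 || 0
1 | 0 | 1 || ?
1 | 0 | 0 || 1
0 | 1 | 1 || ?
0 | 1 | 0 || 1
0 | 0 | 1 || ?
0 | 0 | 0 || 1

0, 1, 0

Row A=1, B=0, C=1: (C \land B) = 0, \neg (\neg (A \oplus (A \to B)) \lor C) = 0, ((C \land B) \leftrightarrow \neg (\neg (A \oplus (A \to B)) \lor C)) = 1, so the formula = 0.
Row A=0, B=1, C=1: (C \land B) = 1, \neg (\neg (A \oplus (A \to B)) \lor C) = 0, ((C \land B) \leftrightarrow \neg (\neg (A \oplus (A \to B)) \lor C)) = 0, so the formula = 1.
Row A=0, B=0, C=1: (C \land B) = 0, \neg (\neg (A \oplus (A \to B)) \lor C) = 0, ((C \land B) \leftrightarrow \neg (\neg (A \oplus (A \to B)) \lor C)) = 1, so the formula = 0.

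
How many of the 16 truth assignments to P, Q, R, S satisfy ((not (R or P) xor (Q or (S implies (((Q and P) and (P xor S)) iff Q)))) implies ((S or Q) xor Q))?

P  Q  R  S  |  φ
F  F  F  F  |  T
F  F  F  T  |  T
F  F  T  F  |  F
F  F  T  T  |  T
F  T  F  F  |  T
F  T  F  T  |  T
F  T  T  F  |  F
F  T  T  T  |  F
T  F  F  F  |  F
T  F  F  T  |  T
T  F  T  F  |  F
T  F  T  T  |  T
T  T  F  F  |  F
T  T  F  T  |  F
T  T  T  F  |  F
T  T  T  T  |  F
The formula is true on 7 of the 16 rows.

7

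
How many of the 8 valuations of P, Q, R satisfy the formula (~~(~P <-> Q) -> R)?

6

P | Q | R || (~~(~P <-> Q) -> R)
F | F | F ||          T         
F | F | T ||          T         
F | T | F ||          F         
F | T | T ||          T         
T | F | F ||          F         
T | F | T ||          T         
T | T | F ||          T         
T | T | T ||          T         
The formula is true on 6 of the 8 rows.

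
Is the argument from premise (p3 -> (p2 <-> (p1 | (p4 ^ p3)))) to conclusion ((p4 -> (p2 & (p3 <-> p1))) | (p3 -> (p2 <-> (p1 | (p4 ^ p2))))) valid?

p1 | p2 | p3 | p4 || φ | ψ
T  | T  | T  | T  || T | T
T  | T  | T  | F  || T | T
T  | T  | F  | T  || T | T
T  | T  | F  | F  || T | T
T  | F  | T  | T  || F | F
T  | F  | T  | F  || F | T
T  | F  | F  | T  || T | T
T  | F  | F  | F  || T | T
F  | T  | T  | T  || F | F
F  | T  | T  | F  || T | T
F  | T  | F  | T  || T | T
F  | T  | F  | F  || T | T
F  | F  | T  | T  || T | F
F  | F  | T  | F  || F | T
F  | F  | F  | T  || T | T
F  | F  | F  | F  || T | T
At p1=F, p2=F, p3=T, p4=T we have φ true but ψ false, so φ does not entail ψ.

no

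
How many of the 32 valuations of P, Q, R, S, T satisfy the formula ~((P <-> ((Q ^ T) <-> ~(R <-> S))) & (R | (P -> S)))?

18

P | Q | R | S | T | φ
- | - | - | - | - | -
T | T | T | T | T | F
T | T | T | T | F | T
T | T | T | F | T | T
T | T | T | F | F | F
T | T | F | T | T | T
T | T | F | T | F | F
T | T | F | F | T | T
T | T | F | F | F | T
T | F | T | T | T | T
T | F | T | T | F | F
T | F | T | F | T | F
T | F | T | F | F | T
T | F | F | T | T | F
T | F | F | T | F | T
T | F | F | F | T | T
T | F | F | F | F | T
F | T | T | T | T | T
F | T | T | T | F | F
F | T | T | F | T | F
F | T | T | F | F | T
F | T | F | T | T | F
F | T | F | T | F | T
F | T | F | F | T | T
F | T | F | F | F | F
F | F | T | T | T | F
F | F | T | T | F | T
F | F | T | F | T | T
F | F | T | F | F | F
F | F | F | T | T | T
F | F | F | T | F | F
F | F | F | F | T | F
F | F | F | F | F | T
The formula is true on 18 of the 32 rows.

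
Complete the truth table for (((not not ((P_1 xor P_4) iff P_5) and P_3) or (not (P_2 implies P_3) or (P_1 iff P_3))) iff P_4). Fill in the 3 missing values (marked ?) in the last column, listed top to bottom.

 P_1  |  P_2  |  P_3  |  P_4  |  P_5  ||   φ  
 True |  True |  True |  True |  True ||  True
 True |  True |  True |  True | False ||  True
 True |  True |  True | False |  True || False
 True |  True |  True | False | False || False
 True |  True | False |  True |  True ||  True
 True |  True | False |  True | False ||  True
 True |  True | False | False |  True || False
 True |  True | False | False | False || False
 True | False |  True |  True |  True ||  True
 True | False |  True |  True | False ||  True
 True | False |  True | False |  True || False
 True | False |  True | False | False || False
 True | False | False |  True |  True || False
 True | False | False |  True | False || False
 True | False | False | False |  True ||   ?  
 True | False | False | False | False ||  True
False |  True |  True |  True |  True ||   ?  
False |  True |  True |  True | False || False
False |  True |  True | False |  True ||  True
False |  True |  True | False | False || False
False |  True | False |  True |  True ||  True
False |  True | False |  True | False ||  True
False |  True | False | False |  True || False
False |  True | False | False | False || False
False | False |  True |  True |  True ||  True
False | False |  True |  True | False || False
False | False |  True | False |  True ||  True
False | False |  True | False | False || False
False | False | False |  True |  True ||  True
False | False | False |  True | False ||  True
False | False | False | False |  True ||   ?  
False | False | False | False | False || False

True, True, False

Row P_1=True, P_2=False, P_3=False, P_4=False, P_5=True: ((not not ((P_1 xor P_4) iff P_5) and P_3) or (not (P_2 implies P_3) or (P_1 iff P_3))) = False, so the formula = True.
Row P_1=False, P_2=True, P_3=True, P_4=True, P_5=True: ((not not ((P_1 xor P_4) iff P_5) and P_3) or (not (P_2 implies P_3) or (P_1 iff P_3))) = True, so the formula = True.
Row P_1=False, P_2=False, P_3=False, P_4=False, P_5=True: ((not not ((P_1 xor P_4) iff P_5) and P_3) or (not (P_2 implies P_3) or (P_1 iff P_3))) = True, so the formula = False.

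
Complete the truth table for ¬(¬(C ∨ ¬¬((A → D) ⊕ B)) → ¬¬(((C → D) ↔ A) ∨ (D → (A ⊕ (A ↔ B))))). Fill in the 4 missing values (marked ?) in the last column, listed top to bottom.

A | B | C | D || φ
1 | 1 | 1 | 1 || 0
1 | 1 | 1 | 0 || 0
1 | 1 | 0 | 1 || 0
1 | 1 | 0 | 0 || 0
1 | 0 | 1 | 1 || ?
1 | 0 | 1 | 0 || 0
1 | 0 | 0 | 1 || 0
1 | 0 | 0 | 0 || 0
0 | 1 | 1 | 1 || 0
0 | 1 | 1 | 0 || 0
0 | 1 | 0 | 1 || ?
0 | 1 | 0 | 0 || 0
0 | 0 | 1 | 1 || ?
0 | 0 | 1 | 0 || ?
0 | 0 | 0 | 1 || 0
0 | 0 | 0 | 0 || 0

Row A=1, B=0, C=1, D=1: ¬(C ∨ ¬¬((A → D) ⊕ B)) = 0, ¬¬(((C → D) ↔ A) ∨ (D → (A ⊕ (A ↔ B)))) = 1, (¬(C ∨ ¬¬((A → D) ⊕ B)) → ¬¬(((C → D) ↔ A) ∨ (D → (A ⊕ (A ↔ B))))) = 1, so the formula = 0.
Row A=0, B=1, C=0, D=1: ¬(C ∨ ¬¬((A → D) ⊕ B)) = 1, ¬¬(((C → D) ↔ A) ∨ (D → (A ⊕ (A ↔ B)))) = 0, (¬(C ∨ ¬¬((A → D) ⊕ B)) → ¬¬(((C → D) ↔ A) ∨ (D → (A ⊕ (A ↔ B))))) = 0, so the formula = 1.
Row A=0, B=0, C=1, D=1: ¬(C ∨ ¬¬((A → D) ⊕ B)) = 0, ¬¬(((C → D) ↔ A) ∨ (D → (A ⊕ (A ↔ B)))) = 1, (¬(C ∨ ¬¬((A → D) ⊕ B)) → ¬¬(((C → D) ↔ A) ∨ (D → (A ⊕ (A ↔ B))))) = 1, so the formula = 0.
Row A=0, B=0, C=1, D=0: ¬(C ∨ ¬¬((A → D) ⊕ B)) = 0, ¬¬(((C → D) ↔ A) ∨ (D → (A ⊕ (A ↔ B)))) = 1, (¬(C ∨ ¬¬((A → D) ⊕ B)) → ¬¬(((C → D) ↔ A) ∨ (D → (A ⊕ (A ↔ B))))) = 1, so the formula = 0.

0, 1, 0, 0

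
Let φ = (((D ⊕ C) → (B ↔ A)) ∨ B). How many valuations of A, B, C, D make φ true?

14

A  B  C  D  |  (D ⊕ C)  (B ↔ A)  ((D ⊕ C) → (B ↔ A))  (((D ⊕ C) → (B ↔ A)) ∨ B)
T  T  T  T  |     F        T              T                       T            
T  T  T  F  |     T        T              T                       T            
T  T  F  T  |     T        T              T                       T            
T  T  F  F  |     F        T              T                       T            
T  F  T  T  |     F        F              T                       T            
T  F  T  F  |     T        F              F                       F            
T  F  F  T  |     T        F              F                       F            
T  F  F  F  |     F        F              T                       T            
F  T  T  T  |     F        F              T                       T            
F  T  T  F  |     T        F              F                       T            
F  T  F  T  |     T        F              F                       T            
F  T  F  F  |     F        F              T                       T            
F  F  T  T  |     F        T              T                       T            
F  F  T  F  |     T        T              T                       T            
F  F  F  T  |     T        T              T                       T            
F  F  F  F  |     F        T              T                       T            
The formula is true on 14 of the 16 rows.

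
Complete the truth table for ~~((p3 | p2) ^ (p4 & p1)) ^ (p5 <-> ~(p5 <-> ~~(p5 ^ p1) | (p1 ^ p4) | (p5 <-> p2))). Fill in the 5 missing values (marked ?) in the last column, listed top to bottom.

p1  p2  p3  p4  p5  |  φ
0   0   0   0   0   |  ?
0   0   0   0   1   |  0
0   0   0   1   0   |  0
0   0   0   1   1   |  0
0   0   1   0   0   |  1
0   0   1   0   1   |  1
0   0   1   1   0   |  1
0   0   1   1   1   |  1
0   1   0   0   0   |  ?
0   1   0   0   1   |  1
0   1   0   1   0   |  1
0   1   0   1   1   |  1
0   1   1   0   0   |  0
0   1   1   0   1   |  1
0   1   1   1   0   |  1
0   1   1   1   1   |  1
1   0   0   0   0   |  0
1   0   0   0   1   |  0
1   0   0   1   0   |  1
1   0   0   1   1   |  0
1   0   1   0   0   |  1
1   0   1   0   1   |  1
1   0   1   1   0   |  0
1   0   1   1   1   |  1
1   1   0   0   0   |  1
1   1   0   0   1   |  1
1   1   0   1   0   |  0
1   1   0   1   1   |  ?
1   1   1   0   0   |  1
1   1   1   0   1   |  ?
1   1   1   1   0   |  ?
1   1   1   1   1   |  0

Row p1=0, p2=0, p3=0, p4=0, p5=0: ~~((p3 | p2) ^ (p4 & p1)) = 0, (p5 <-> ~(p5 <-> ~~(p5 ^ p1) | (p1 ^ p4) | (p5 <-> p2))) = 0, so the formula = 0.
Row p1=0, p2=1, p3=0, p4=0, p5=0: ~~((p3 | p2) ^ (p4 & p1)) = 1, (p5 <-> ~(p5 <-> ~~(p5 ^ p1) | (p1 ^ p4) | (p5 <-> p2))) = 1, so the formula = 0.
Row p1=1, p2=1, p3=0, p4=1, p5=1: ~~((p3 | p2) ^ (p4 & p1)) = 0, (p5 <-> ~(p5 <-> ~~(p5 ^ p1) | (p1 ^ p4) | (p5 <-> p2))) = 0, so the formula = 0.
Row p1=1, p2=1, p3=1, p4=0, p5=1: ~~((p3 | p2) ^ (p4 & p1)) = 1, (p5 <-> ~(p5 <-> ~~(p5 ^ p1) | (p1 ^ p4) | (p5 <-> p2))) = 0, so the formula = 1.
Row p1=1, p2=1, p3=1, p4=1, p5=0: ~~((p3 | p2) ^ (p4 & p1)) = 0, (p5 <-> ~(p5 <-> ~~(p5 ^ p1) | (p1 ^ p4) | (p5 <-> p2))) = 0, so the formula = 0.

0, 0, 0, 1, 0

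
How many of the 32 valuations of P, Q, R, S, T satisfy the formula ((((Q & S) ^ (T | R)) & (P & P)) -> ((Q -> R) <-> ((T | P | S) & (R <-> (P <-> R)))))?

30

P | Q | R | S | T | φ
- | - | - | - | - | -
F | F | F | F | F | T
F | F | F | F | T | T
F | F | F | T | F | T
F | F | F | T | T | T
F | F | T | F | F | T
F | F | T | F | T | T
F | F | T | T | F | T
F | F | T | T | T | T
F | T | F | F | F | T
F | T | F | F | T | T
F | T | F | T | F | T
F | T | F | T | T | T
F | T | T | F | F | T
F | T | T | F | T | T
F | T | T | T | F | T
F | T | T | T | T | T
T | F | F | F | F | T
T | F | F | F | T | T
T | F | F | T | F | T
T | F | F | T | T | T
T | F | T | F | F | T
T | F | T | F | T | T
T | F | T | T | F | T
T | F | T | T | T | T
T | T | F | F | F | T
T | T | F | F | T | F
T | T | F | T | F | F
T | T | F | T | T | T
T | T | T | F | F | T
T | T | T | F | T | T
T | T | T | T | F | T
T | T | T | T | T | T
The formula is true on 30 of the 32 rows.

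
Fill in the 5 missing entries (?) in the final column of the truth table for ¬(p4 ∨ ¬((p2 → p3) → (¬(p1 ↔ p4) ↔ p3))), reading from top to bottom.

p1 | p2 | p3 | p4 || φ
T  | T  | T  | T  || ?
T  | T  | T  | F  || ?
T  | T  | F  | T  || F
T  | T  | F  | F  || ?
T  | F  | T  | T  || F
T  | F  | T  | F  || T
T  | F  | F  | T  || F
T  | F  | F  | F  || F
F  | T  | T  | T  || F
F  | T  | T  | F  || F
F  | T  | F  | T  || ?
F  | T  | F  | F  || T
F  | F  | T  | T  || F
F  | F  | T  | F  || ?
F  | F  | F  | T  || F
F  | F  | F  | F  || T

Row p1=T, p2=T, p3=T, p4=T: ¬((p2 → p3) → (¬(p1 ↔ p4) ↔ p3)) = T, (p4 ∨ ¬((p2 → p3) → (¬(p1 ↔ p4) ↔ p3))) = T, so the formula = F.
Row p1=T, p2=T, p3=T, p4=F: ¬((p2 → p3) → (¬(p1 ↔ p4) ↔ p3)) = F, (p4 ∨ ¬((p2 → p3) → (¬(p1 ↔ p4) ↔ p3))) = F, so the formula = T.
Row p1=T, p2=T, p3=F, p4=F: ¬((p2 → p3) → (¬(p1 ↔ p4) ↔ p3)) = F, (p4 ∨ ¬((p2 → p3) → (¬(p1 ↔ p4) ↔ p3))) = F, so the formula = T.
Row p1=F, p2=T, p3=F, p4=T: ¬((p2 → p3) → (¬(p1 ↔ p4) ↔ p3)) = F, (p4 ∨ ¬((p2 → p3) → (¬(p1 ↔ p4) ↔ p3))) = T, so the formula = F.
Row p1=F, p2=F, p3=T, p4=F: ¬((p2 → p3) → (¬(p1 ↔ p4) ↔ p3)) = T, (p4 ∨ ¬((p2 → p3) → (¬(p1 ↔ p4) ↔ p3))) = T, so the formula = F.

F, T, T, F, F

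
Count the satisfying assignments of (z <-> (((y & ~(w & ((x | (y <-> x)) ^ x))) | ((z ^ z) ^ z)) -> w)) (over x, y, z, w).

x | y | z | w || φ
T | T | T | T || T
T | T | T | F || F
T | T | F | T || F
T | T | F | F || T
T | F | T | T || T
T | F | T | F || F
T | F | F | T || F
T | F | F | F || F
F | T | T | T || T
F | T | T | F || F
F | T | F | T || F
F | T | F | F || T
F | F | T | T || T
F | F | T | F || F
F | F | F | T || F
F | F | F | F || F
The formula is true on 6 of the 16 rows.

6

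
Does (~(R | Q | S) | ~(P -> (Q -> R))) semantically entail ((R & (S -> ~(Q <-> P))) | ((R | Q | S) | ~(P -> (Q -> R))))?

no

P | Q | R | S | φ | ψ
- | - | - | - | - | -
T | T | T | T | F | T
T | T | T | F | F | T
T | T | F | T | T | T
T | T | F | F | T | T
T | F | T | T | F | T
T | F | T | F | F | T
T | F | F | T | F | T
T | F | F | F | T | F
F | T | T | T | F | T
F | T | T | F | F | T
F | T | F | T | F | T
F | T | F | F | F | T
F | F | T | T | F | T
F | F | T | F | F | T
F | F | F | T | F | T
F | F | F | F | T | F
At P=T, Q=F, R=F, S=F we have φ true but ψ false, so φ does not entail ψ.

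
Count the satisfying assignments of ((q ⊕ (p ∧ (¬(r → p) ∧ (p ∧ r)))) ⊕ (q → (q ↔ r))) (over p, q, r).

6

  p   |   q   |   r   || (r → p) | ¬(r → p) | (p ∧ r) | (¬(r → p) ∧ (p ∧ r)) | (p ∧ (¬(r → p) ∧ (p ∧ r))) | (q ↔ r) | (q → (q ↔ r)) |   φ  
False | False | False ||   True  |  False   |  False  |        False         |           False            |   True  |      True     |  True
False | False |  True ||  False  |   True   |  False  |        False         |           False            |  False  |      True     |  True
False |  True | False ||   True  |  False   |  False  |        False         |           False            |  False  |     False     |  True
False |  True |  True ||  False  |   True   |  False  |        False         |           False            |   True  |      True     | False
 True | False | False ||   True  |  False   |  False  |        False         |           False            |   True  |      True     |  True
 True | False |  True ||   True  |  False   |   True  |        False         |           False            |  False  |      True     |  True
 True |  True | False ||   True  |  False   |  False  |        False         |           False            |  False  |     False     |  True
 True |  True |  True ||   True  |  False   |   True  |        False         |           False            |   True  |      True     | False
The formula is true on 6 of the 8 rows.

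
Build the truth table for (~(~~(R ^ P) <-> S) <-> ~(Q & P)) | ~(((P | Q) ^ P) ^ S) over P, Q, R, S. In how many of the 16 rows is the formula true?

P | Q | R | S | φ
- | - | - | - | -
T | T | T | T | F
T | T | T | F | T
T | T | F | T | T
T | T | F | F | T
T | F | T | T | T
T | F | T | F | T
T | F | F | T | F
T | F | F | F | T
F | T | T | T | T
F | T | T | F | T
F | T | F | T | T
F | T | F | F | F
F | F | T | T | F
F | F | T | F | T
F | F | F | T | T
F | F | F | F | T
The formula is true on 12 of the 16 rows.

12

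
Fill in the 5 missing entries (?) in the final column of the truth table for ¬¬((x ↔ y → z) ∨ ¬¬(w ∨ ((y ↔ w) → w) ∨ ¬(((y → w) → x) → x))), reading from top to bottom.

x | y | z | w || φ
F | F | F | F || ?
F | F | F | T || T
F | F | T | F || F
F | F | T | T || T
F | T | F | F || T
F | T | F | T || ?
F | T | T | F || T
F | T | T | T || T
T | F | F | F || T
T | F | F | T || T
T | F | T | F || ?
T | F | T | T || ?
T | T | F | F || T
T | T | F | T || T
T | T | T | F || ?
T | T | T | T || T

Row x=F, y=F, z=F, w=F: ((x ↔ y → z) ∨ ¬¬(w ∨ ((y ↔ w) → w) ∨ ¬(((y → w) → x) → x))) = F, ¬((x ↔ y → z) ∨ ¬¬(w ∨ ((y ↔ w) → w) ∨ ¬(((y → w) → x) → x))) = T, so the formula = F.
Row x=F, y=T, z=F, w=T: ((x ↔ y → z) ∨ ¬¬(w ∨ ((y ↔ w) → w) ∨ ¬(((y → w) → x) → x))) = T, ¬((x ↔ y → z) ∨ ¬¬(w ∨ ((y ↔ w) → w) ∨ ¬(((y → w) → x) → x))) = F, so the formula = T.
Row x=T, y=F, z=T, w=F: ((x ↔ y → z) ∨ ¬¬(w ∨ ((y ↔ w) → w) ∨ ¬(((y → w) → x) → x))) = T, ¬((x ↔ y → z) ∨ ¬¬(w ∨ ((y ↔ w) → w) ∨ ¬(((y → w) → x) → x))) = F, so the formula = T.
Row x=T, y=F, z=T, w=T: ((x ↔ y → z) ∨ ¬¬(w ∨ ((y ↔ w) → w) ∨ ¬(((y → w) → x) → x))) = T, ¬((x ↔ y → z) ∨ ¬¬(w ∨ ((y ↔ w) → w) ∨ ¬(((y → w) → x) → x))) = F, so the formula = T.
Row x=T, y=T, z=T, w=F: ((x ↔ y → z) ∨ ¬¬(w ∨ ((y ↔ w) → w) ∨ ¬(((y → w) → x) → x))) = T, ¬((x ↔ y → z) ∨ ¬¬(w ∨ ((y ↔ w) → w) ∨ ¬(((y → w) → x) → x))) = F, so the formula = T.

F, T, T, T, T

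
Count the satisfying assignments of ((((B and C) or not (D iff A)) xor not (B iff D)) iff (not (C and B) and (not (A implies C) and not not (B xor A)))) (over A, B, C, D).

10

A  B  C  D  |  (B and C)  (D iff A)  not (D iff A)  ((B and C) or not (D iff A))  (B iff D)  not (B iff D)  (C and B)  not (C and B)  (A implies C)  not (A implies C)  (B xor A)  not (B xor A)  not not (B xor A)  φ
0  0  0  0  |      0          1            0                     0                    1            0            0            1              1                0              0            1                0          1
0  0  0  1  |      0          0            1                     1                    0            1            0            1              1                0              0            1                0          1
0  0  1  0  |      0          1            0                     0                    1            0            0            1              1                0              0            1                0          1
0  0  1  1  |      0          0            1                     1                    0            1            0            1              1                0              0            1                0          1
0  1  0  0  |      0          1            0                     0                    0            1            0            1              1                0              1            0                1          0
0  1  0  1  |      0          0            1                     1                    1            0            0            1              1                0              1            0                1          0
0  1  1  0  |      1          1            0                     1                    0            1            1            0              1                0              1            0                1          1
0  1  1  1  |      1          0            1                     1                    1            0            1            0              1                0              1            0                1          0
1  0  0  0  |      0          0            1                     1                    1            0            0            1              0                1              1            0                1          1
1  0  0  1  |      0          1            0                     0                    0            1            0            1              0                1              1            0                1          1
1  0  1  0  |      0          0            1                     1                    1            0            0            1              1                0              1            0                1          0
1  0  1  1  |      0          1            0                     0                    0            1            0            1              1                0              1            0                1          0
1  1  0  0  |      0          0            1                     1                    0            1            0            1              0                1              0            1                0          1
1  1  0  1  |      0          1            0                     0                    1            0            0            1              0                1              0            1                0          1
1  1  1  0  |      1          0            1                     1                    0            1            1            0              1                0              0            1                0          1
1  1  1  1  |      1          1            0                     1                    1            0            1            0              1                0              0            1                0          0
The formula is true on 10 of the 16 rows.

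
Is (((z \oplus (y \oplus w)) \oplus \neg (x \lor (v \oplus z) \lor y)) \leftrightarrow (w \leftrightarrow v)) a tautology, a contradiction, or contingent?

contingent

x | y | z | w | v | φ
- | - | - | - | - | -
0 | 0 | 0 | 0 | 0 | 1
0 | 0 | 0 | 0 | 1 | 1
0 | 0 | 0 | 1 | 0 | 1
0 | 0 | 0 | 1 | 1 | 1
0 | 0 | 1 | 0 | 0 | 1
0 | 0 | 1 | 0 | 1 | 1
0 | 0 | 1 | 1 | 0 | 1
0 | 0 | 1 | 1 | 1 | 1
0 | 1 | 0 | 0 | 0 | 1
0 | 1 | 0 | 0 | 1 | 0
0 | 1 | 0 | 1 | 0 | 1
0 | 1 | 0 | 1 | 1 | 0
0 | 1 | 1 | 0 | 0 | 0
0 | 1 | 1 | 0 | 1 | 1
0 | 1 | 1 | 1 | 0 | 0
0 | 1 | 1 | 1 | 1 | 1
1 | 0 | 0 | 0 | 0 | 0
1 | 0 | 0 | 0 | 1 | 1
1 | 0 | 0 | 1 | 0 | 0
1 | 0 | 0 | 1 | 1 | 1
1 | 0 | 1 | 0 | 0 | 1
1 | 0 | 1 | 0 | 1 | 0
1 | 0 | 1 | 1 | 0 | 1
1 | 0 | 1 | 1 | 1 | 0
1 | 1 | 0 | 0 | 0 | 1
1 | 1 | 0 | 0 | 1 | 0
1 | 1 | 0 | 1 | 0 | 1
1 | 1 | 0 | 1 | 1 | 0
1 | 1 | 1 | 0 | 0 | 0
1 | 1 | 1 | 0 | 1 | 1
1 | 1 | 1 | 1 | 0 | 0
1 | 1 | 1 | 1 | 1 | 1
20 of 32 rows are 1, so the formula is contingent.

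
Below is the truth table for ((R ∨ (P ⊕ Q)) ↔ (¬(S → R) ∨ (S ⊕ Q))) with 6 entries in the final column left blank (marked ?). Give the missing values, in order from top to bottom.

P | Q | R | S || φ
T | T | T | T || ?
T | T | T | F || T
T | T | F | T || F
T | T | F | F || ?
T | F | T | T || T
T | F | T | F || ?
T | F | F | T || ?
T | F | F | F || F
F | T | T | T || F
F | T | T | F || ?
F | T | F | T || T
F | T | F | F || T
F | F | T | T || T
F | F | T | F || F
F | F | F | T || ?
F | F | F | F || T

Row P=T, Q=T, R=T, S=T: (R ∨ (P ⊕ Q)) = T, (¬(S → R) ∨ (S ⊕ Q)) = F, so the formula = F.
Row P=T, Q=T, R=F, S=F: (R ∨ (P ⊕ Q)) = F, (¬(S → R) ∨ (S ⊕ Q)) = T, so the formula = F.
Row P=T, Q=F, R=T, S=F: (R ∨ (P ⊕ Q)) = T, (¬(S → R) ∨ (S ⊕ Q)) = F, so the formula = F.
Row P=T, Q=F, R=F, S=T: (R ∨ (P ⊕ Q)) = T, (¬(S → R) ∨ (S ⊕ Q)) = T, so the formula = T.
Row P=F, Q=T, R=T, S=F: (R ∨ (P ⊕ Q)) = T, (¬(S → R) ∨ (S ⊕ Q)) = T, so the formula = T.
Row P=F, Q=F, R=F, S=T: (R ∨ (P ⊕ Q)) = F, (¬(S → R) ∨ (S ⊕ Q)) = T, so the formula = F.

F, F, F, T, T, F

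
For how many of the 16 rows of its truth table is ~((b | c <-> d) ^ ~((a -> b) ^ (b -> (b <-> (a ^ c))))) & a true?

4

a  b  c  d     (b | c)  ((b | c) <-> d)  (a -> b)  (a ^ c)  (b <-> (a ^ c))  (b -> (b <-> (a ^ c)))  φ
0  0  0  0        0            1            1         0            1                   1             0
0  0  0  1        0            0            1         0            1                   1             0
0  0  1  0        1            0            1         1            0                   1             0
0  0  1  1        1            1            1         1            0                   1             0
0  1  0  0        1            0            1         0            0                   0             0
0  1  0  1        1            1            1         0            0                   0             0
0  1  1  0        1            0            1         1            1                   1             0
0  1  1  1        1            1            1         1            1                   1             0
1  0  0  0        0            1            0         1            0                   1             0
1  0  0  1        0            0            0         1            0                   1             1
1  0  1  0        1            0            0         0            1                   1             1
1  0  1  1        1            1            0         0            1                   1             0
1  1  0  0        1            0            1         1            1                   1             0
1  1  0  1        1            1            1         1            1                   1             1
1  1  1  0        1            0            1         0            0                   0             1
1  1  1  1        1            1            1         0            0                   0             0
The formula is true on 4 of the 16 rows.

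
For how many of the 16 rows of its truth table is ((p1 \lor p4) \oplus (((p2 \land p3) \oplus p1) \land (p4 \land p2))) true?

p1 | p2 | p3 | p4 | (p1 \lor p4) | (p2 \land p3) | ((p2 \land p3) \oplus p1) | (p4 \land p2) | φ
-- | -- | -- | -- | ------------ | ------------- | ------------------------- | ------------- | -
F  | F  | F  | F  |      F       |       F       |             F             |       F       | F
F  | F  | F  | T  |      T       |       F       |             F             |       F       | T
F  | F  | T  | F  |      F       |       F       |             F             |       F       | F
F  | F  | T  | T  |      T       |       F       |             F             |       F       | T
F  | T  | F  | F  |      F       |       F       |             F             |       F       | F
F  | T  | F  | T  |      T       |       F       |             F             |       T       | T
F  | T  | T  | F  |      F       |       T       |             T             |       F       | F
F  | T  | T  | T  |      T       |       T       |             T             |       T       | F
T  | F  | F  | F  |      T       |       F       |             T             |       F       | T
T  | F  | F  | T  |      T       |       F       |             T             |       F       | T
T  | F  | T  | F  |      T       |       F       |             T             |       F       | T
T  | F  | T  | T  |      T       |       F       |             T             |       F       | T
T  | T  | F  | F  |      T       |       F       |             T             |       F       | T
T  | T  | F  | T  |      T       |       F       |             T             |       T       | F
T  | T  | T  | F  |      T       |       T       |             F             |       F       | T
T  | T  | T  | T  |      T       |       T       |             F             |       T       | T
The formula is true on 10 of the 16 rows.

10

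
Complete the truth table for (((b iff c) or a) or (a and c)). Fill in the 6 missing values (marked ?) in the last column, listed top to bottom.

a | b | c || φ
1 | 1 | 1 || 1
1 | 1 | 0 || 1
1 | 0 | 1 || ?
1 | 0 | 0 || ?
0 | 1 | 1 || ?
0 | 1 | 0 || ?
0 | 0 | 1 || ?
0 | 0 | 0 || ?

1, 1, 1, 0, 0, 1

Row a=1, b=0, c=1: ((b iff c) or a) = 1, (a and c) = 1, so the formula = 1.
Row a=1, b=0, c=0: ((b iff c) or a) = 1, (a and c) = 0, so the formula = 1.
Row a=0, b=1, c=1: ((b iff c) or a) = 1, (a and c) = 0, so the formula = 1.
Row a=0, b=1, c=0: ((b iff c) or a) = 0, (a and c) = 0, so the formula = 0.
Row a=0, b=0, c=1: ((b iff c) or a) = 0, (a and c) = 0, so the formula = 0.
Row a=0, b=0, c=0: ((b iff c) or a) = 1, (a and c) = 0, so the formula = 1.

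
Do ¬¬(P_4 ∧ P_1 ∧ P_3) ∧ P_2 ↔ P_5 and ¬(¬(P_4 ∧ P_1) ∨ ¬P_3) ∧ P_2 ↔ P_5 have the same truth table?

equivalent

P_1 | P_2 | P_3 | P_4 | P_5 | φ | ψ
--- | --- | --- | --- | --- | - | -
 T  |  T  |  T  |  T  |  T  | T | T
 T  |  T  |  T  |  T  |  F  | F | F
 T  |  T  |  T  |  F  |  T  | F | F
 T  |  T  |  T  |  F  |  F  | T | T
 T  |  T  |  F  |  T  |  T  | F | F
 T  |  T  |  F  |  T  |  F  | T | T
 T  |  T  |  F  |  F  |  T  | F | F
 T  |  T  |  F  |  F  |  F  | T | T
 T  |  F  |  T  |  T  |  T  | F | F
 T  |  F  |  T  |  T  |  F  | T | T
 T  |  F  |  T  |  F  |  T  | F | F
 T  |  F  |  T  |  F  |  F  | T | T
 T  |  F  |  F  |  T  |  T  | F | F
 T  |  F  |  F  |  T  |  F  | T | T
 T  |  F  |  F  |  F  |  T  | F | F
 T  |  F  |  F  |  F  |  F  | T | T
 F  |  T  |  T  |  T  |  T  | F | F
 F  |  T  |  T  |  T  |  F  | T | T
 F  |  T  |  T  |  F  |  T  | F | F
 F  |  T  |  T  |  F  |  F  | T | T
 F  |  T  |  F  |  T  |  T  | F | F
 F  |  T  |  F  |  T  |  F  | T | T
 F  |  T  |  F  |  F  |  T  | F | F
 F  |  T  |  F  |  F  |  F  | T | T
 F  |  F  |  T  |  T  |  T  | F | F
 F  |  F  |  T  |  T  |  F  | T | T
 F  |  F  |  T  |  F  |  T  | F | F
 F  |  F  |  T  |  F  |  F  | T | T
 F  |  F  |  F  |  T  |  T  | F | F
 F  |  F  |  F  |  T  |  F  | T | T
 F  |  F  |  F  |  F  |  T  | F | F
 F  |  F  |  F  |  F  |  F  | T | T
The columns for φ and ψ agree on every row, so they are logically equivalent.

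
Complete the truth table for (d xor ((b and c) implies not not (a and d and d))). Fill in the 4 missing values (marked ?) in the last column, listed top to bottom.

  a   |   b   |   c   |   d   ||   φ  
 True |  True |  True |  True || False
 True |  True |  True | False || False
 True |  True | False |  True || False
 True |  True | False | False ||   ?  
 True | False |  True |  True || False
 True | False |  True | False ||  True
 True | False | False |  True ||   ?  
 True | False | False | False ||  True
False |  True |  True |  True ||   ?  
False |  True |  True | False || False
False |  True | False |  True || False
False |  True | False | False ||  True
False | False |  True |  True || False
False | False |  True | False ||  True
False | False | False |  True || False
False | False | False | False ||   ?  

True, False, True, True

Row a=True, b=True, c=False, d=False: ((b and c) implies not not (a and d and d)) = True, so the formula = True.
Row a=True, b=False, c=False, d=True: ((b and c) implies not not (a and d and d)) = True, so the formula = False.
Row a=False, b=True, c=True, d=True: ((b and c) implies not not (a and d and d)) = False, so the formula = True.
Row a=False, b=False, c=False, d=False: ((b and c) implies not not (a and d and d)) = True, so the formula = True.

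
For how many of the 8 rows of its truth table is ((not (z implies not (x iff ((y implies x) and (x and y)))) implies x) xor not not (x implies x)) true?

2

x | y | z || (y implies x) | (x and y) | (x implies x) | not (x implies x) | not not (x implies x) | φ
T | T | T ||       T       |     T     |       T       |         F         |           T           | F
T | T | F ||       T       |     T     |       T       |         F         |           T           | F
T | F | T ||       T       |     F     |       T       |         F         |           T           | F
T | F | F ||       T       |     F     |       T       |         F         |           T           | F
F | T | T ||       F       |     F     |       T       |         F         |           T           | T
F | T | F ||       F       |     F     |       T       |         F         |           T           | F
F | F | T ||       T       |     F     |       T       |         F         |           T           | T
F | F | F ||       T       |     F     |       T       |         F         |           T           | F
The formula is true on 2 of the 8 rows.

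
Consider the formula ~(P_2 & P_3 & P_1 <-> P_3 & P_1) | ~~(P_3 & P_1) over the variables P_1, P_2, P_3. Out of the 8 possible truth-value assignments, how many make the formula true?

P_1  P_2  P_3  |  (P_2 & P_3 & P_1)  (P_3 & P_1)  ~(P_3 & P_1)  ~~(P_3 & P_1)  φ
 1    1    1   |          1               1            0              1        1
 1    1    0   |          0               0            1              0        0
 1    0    1   |          0               1            0              1        1
 1    0    0   |          0               0            1              0        0
 0    1    1   |          0               0            1              0        0
 0    1    0   |          0               0            1              0        0
 0    0    1   |          0               0            1              0        0
 0    0    0   |          0               0            1              0        0
The formula is true on 2 of the 8 rows.

2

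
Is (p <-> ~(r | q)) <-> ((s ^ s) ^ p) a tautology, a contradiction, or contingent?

contingent

p  q  r  s     (r | q)  ~(r | q)  (p <-> ~(r | q))  (s ^ s)  ((s ^ s) ^ p)  φ
T  T  T  T        T        F             F             F           T        F
T  T  T  F        T        F             F             F           T        F
T  T  F  T        T        F             F             F           T        F
T  T  F  F        T        F             F             F           T        F
T  F  T  T        T        F             F             F           T        F
T  F  T  F        T        F             F             F           T        F
T  F  F  T        F        T             T             F           T        T
T  F  F  F        F        T             T             F           T        T
F  T  T  T        T        F             T             F           F        F
F  T  T  F        T        F             T             F           F        F
F  T  F  T        T        F             T             F           F        F
F  T  F  F        T        F             T             F           F        F
F  F  T  T        T        F             T             F           F        F
F  F  T  F        T        F             T             F           F        F
F  F  F  T        F        T             F             F           F        T
F  F  F  F        F        T             F             F           F        T
4 of 16 rows are T, so the formula is contingent.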